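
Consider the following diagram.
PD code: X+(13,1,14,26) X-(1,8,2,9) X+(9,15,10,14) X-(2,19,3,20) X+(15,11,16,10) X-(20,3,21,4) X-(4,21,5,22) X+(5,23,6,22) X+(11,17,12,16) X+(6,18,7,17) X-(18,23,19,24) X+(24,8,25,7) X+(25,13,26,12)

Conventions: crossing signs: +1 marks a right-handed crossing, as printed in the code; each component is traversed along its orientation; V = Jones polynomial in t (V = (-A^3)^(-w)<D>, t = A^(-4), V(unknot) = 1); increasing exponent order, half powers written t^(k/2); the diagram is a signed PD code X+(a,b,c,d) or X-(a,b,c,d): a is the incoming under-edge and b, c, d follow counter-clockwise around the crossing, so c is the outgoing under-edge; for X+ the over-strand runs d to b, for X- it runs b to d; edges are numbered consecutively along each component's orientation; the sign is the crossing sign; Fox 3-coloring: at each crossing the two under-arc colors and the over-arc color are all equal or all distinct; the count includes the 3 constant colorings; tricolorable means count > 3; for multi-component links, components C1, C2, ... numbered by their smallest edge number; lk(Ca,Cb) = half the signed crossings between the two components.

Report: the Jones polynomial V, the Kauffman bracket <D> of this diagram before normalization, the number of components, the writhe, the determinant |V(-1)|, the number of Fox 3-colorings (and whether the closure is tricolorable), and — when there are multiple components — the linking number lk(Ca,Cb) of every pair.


V = -t^-2 + 2t^-1 - 4 + 8t - 9t^2 + 11t^3 - 10t^4 + 8t^5 - 6t^6 + 3t^7 - t^8
<D> = A^-23 - 3A^-19 + 6A^-15 - 8A^-11 + 10A^-7 - 11A^-3 + 9A - 8A^5 + 4A^9 - 2A^13 + A^17 (w = +3)
1 component over 13 crossings, w = +3
9 Fox colorings among 3^13, |V(-1)| = 63: tricolorable
why: |V(-1)| = 63: so tricolorable, since 3 divides 63


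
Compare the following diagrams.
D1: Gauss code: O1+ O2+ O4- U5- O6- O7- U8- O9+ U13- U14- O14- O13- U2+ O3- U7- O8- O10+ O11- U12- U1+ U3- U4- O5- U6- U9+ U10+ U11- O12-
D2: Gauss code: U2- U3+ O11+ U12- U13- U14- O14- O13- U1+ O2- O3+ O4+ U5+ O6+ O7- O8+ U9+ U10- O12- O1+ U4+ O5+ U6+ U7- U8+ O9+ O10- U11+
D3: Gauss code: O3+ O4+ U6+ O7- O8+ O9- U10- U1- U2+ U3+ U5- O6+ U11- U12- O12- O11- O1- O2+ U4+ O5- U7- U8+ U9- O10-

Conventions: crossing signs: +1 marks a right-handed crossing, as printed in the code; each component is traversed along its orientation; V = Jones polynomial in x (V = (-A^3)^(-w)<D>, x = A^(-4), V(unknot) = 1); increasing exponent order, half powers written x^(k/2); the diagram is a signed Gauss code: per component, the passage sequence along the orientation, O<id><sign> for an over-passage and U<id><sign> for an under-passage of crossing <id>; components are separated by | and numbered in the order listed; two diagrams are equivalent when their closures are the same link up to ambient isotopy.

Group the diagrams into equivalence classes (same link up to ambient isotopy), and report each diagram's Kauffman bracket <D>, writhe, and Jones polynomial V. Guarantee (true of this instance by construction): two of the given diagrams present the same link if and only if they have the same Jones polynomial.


classes: {D1} | {D2} | {D3}
V(D1) = x^-7 - 2x^-6 + 2x^-5 - 3x^-4 + 3x^-3 - 2x^-2 + 2x^-1  [14 crossings, <D> = 2A^-14 - 2A^-10 + 3A^-6 - 3A^-2 + 2A^2 - 2A^6 + A^10, w = -6]
V(D2) = x + x^3 - x^4  (w +2, c 14, <D> = -A^-10 + A^-6 + A^2)
D3 (bracket A^-14 - A^-10 + A^-6 - A^-2 + A^2; 12 crossings at w = -2): V = x^-2 - x^-1 + 1 - x + x^2
note: V(x) takes 3 values over 3 diagrams, fixing the grouping


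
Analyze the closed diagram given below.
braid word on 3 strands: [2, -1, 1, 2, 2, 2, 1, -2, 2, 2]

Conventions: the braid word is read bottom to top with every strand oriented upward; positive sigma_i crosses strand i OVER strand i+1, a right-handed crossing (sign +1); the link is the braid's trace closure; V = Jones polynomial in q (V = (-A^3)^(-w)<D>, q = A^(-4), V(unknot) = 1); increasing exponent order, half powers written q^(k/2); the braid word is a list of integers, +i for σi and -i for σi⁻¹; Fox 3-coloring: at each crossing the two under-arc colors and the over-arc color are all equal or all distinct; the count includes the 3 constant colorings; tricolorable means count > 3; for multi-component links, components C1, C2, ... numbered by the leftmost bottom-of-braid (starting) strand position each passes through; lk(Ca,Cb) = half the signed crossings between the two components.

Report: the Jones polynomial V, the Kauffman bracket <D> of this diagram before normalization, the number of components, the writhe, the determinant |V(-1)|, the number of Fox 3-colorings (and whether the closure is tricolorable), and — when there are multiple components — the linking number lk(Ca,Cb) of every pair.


V = q^2 + q^4 - q^5 + q^6 - q^7
<D> = -A^-10 + A^-6 - A^-2 + A^2 + A^10 (w = +6)
1 component over 10 crossings, w = +6
3 Fox colorings among 3^10, |V(-1)| = 5: not tricolorable
why: inverse pairs cancel, leaving σ2 σ2 σ2 σ2 σ1 σ2


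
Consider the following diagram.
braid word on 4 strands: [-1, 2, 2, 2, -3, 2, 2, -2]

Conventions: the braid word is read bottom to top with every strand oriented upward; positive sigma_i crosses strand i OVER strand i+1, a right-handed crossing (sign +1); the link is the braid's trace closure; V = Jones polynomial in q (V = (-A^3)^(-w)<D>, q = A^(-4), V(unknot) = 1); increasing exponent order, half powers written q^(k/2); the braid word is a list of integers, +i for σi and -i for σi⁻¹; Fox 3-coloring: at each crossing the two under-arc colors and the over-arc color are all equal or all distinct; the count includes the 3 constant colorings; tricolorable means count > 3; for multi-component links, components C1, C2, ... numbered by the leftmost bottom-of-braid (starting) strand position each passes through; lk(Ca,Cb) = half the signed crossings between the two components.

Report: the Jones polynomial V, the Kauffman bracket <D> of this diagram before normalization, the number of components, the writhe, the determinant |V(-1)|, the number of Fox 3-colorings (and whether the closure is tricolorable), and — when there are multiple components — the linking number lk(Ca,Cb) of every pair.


V(q) = -q^(3/2) - q^(7/2) + q^(9/2) - q^(11/2)
bracket: -A^-16 + A^-12 - A^-8 - 1, w = +2
2 components, writhe +2, over 8 crossings
lk(C1,C2) = +2
det 4, colorings 3 of 3^8 — not tricolorable
observation: the span of V is 4, within the link bound 8 + 2 - 1


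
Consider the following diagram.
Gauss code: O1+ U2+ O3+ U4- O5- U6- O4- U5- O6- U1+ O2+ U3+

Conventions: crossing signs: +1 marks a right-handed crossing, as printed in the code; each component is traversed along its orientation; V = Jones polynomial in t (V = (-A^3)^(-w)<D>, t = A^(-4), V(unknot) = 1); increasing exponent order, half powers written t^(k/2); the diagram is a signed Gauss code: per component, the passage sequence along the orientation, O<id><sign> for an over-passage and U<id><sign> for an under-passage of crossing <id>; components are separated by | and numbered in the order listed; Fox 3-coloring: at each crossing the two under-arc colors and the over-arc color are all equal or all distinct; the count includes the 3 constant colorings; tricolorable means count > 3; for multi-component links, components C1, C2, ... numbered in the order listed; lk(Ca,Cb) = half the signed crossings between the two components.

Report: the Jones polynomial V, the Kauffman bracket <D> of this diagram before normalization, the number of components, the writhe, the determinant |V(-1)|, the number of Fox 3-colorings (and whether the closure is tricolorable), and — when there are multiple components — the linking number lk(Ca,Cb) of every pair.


V(t) = -t^-3 + t^-2 - t^-1 + 3 - t + t^2 - t^3
bracket: -A^-12 + A^-8 - A^-4 + 3 - A^4 + A^8 - A^12, w = 0
1 component, writhe 0, over 6 crossings
det 9, colorings 27 of 3^6 — tricolorable
observation: w = 0 (over 6 crossings) is diagram-only; (-A^3)^(0) removes it from V


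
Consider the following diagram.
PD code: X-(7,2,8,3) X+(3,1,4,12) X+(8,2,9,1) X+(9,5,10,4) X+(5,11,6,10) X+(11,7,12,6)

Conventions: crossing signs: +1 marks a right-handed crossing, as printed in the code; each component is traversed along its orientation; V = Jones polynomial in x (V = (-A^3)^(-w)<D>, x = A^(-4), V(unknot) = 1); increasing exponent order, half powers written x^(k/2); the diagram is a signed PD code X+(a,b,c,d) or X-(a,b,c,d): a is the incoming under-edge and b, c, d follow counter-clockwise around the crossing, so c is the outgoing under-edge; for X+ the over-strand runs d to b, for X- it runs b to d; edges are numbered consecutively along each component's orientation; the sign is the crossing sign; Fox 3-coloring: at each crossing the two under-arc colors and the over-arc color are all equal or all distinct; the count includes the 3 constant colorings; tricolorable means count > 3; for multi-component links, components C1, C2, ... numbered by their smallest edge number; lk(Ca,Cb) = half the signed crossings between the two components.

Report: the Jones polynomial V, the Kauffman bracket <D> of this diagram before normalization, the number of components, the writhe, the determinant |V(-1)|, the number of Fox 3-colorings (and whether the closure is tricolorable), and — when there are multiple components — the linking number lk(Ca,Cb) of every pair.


V(x) = x + x^3 - x^4
bracket: -A^-4 + 1 + A^8, w = +4
1 component, writhe +4, over 6 crossings
det 3, colorings 9 of 3^6 — tricolorable
observation: V spans 3 powers of x: at least 3 crossings in any diagram


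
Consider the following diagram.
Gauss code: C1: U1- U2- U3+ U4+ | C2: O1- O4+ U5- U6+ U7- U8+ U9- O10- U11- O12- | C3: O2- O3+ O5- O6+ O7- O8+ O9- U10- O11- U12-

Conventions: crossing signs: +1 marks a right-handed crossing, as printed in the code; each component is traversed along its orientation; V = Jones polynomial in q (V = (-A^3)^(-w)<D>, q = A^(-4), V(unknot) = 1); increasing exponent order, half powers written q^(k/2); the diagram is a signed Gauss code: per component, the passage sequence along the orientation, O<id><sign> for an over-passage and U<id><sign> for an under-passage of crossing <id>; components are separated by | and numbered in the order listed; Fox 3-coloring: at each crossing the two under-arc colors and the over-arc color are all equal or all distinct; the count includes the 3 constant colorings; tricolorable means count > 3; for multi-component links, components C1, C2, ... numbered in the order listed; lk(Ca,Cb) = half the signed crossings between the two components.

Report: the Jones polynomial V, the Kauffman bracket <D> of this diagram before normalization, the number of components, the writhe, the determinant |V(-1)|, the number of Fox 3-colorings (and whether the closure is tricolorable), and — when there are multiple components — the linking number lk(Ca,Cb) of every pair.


V = q^-6 + q^-3 + q^-2 + q^-1
<D> = A^-8 + A^-4 + 1 + A^12 (w = -4)
3 components over 12 crossings, w = -4
lk(C1,C2): 0
lk(C1,C3) = 0
linking number lk(C2,C3) = -2
9 Fox colorings among 3^12, |V(-1)| = 0: tricolorable
why: span 5 respects span(V) <= c + mu - 1 = 14 for this 3-component diagram


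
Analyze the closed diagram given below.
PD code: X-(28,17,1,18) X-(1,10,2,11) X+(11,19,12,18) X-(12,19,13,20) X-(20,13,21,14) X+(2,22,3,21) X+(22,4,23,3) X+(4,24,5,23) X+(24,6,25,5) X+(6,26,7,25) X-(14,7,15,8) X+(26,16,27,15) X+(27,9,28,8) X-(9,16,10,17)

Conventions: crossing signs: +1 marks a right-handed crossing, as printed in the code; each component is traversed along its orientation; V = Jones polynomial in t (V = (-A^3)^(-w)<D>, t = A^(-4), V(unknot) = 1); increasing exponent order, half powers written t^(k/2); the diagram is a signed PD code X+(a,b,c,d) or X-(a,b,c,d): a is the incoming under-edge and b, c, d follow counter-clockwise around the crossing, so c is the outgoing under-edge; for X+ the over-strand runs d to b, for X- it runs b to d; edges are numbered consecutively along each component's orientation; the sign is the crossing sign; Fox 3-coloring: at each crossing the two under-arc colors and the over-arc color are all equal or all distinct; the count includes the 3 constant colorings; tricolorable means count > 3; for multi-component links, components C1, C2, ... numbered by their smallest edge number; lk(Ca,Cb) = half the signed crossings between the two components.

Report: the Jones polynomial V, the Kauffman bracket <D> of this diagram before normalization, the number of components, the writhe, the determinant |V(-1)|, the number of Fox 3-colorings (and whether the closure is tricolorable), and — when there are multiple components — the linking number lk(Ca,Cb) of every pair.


V = -t^-2 + t^-1 - 1 + 3t - 2t^2 + 3t^3 - 2t^4 + t^5 - t^6
<D> = -A^-18 + A^-14 - 2A^-10 + 3A^-6 - 2A^-2 + 3A^2 - A^6 + A^10 - A^14 (w = +2)
1 component over 14 crossings, w = +2
9 Fox colorings among 3^14, |V(-1)| = 15: tricolorable
why: w = +2 shifts under R1 moves; the (-A^3)^(-2) factor cancels that in V


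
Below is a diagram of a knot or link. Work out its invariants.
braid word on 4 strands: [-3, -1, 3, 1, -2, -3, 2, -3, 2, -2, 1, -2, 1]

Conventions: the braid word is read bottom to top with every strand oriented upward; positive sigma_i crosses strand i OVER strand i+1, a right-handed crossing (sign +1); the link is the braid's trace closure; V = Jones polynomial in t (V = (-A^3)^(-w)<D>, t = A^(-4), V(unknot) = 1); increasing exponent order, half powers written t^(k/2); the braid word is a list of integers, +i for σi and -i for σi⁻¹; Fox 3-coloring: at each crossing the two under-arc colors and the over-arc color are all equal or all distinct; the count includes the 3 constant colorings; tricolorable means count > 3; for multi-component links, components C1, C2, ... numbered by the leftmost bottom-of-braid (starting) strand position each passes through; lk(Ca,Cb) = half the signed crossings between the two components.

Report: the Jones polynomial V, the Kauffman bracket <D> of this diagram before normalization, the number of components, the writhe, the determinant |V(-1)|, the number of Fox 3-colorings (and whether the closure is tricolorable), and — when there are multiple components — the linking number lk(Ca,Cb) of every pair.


Jones polynomial: V(t) = t^-4 - t^-3 + t^-2 - 2t^-1 + 2 - t + t^2
<D> = -A^-11 + A^-7 - 2A^-3 + 2A - A^5 + A^9 - A^13; writhe -1
components 1, writhe -1 (13 crossings)
3-colorings: 9 of 3^13, det 9 — tricolorable
note: |V(-1)| = 9: so tricolorable, since 3 divides 9


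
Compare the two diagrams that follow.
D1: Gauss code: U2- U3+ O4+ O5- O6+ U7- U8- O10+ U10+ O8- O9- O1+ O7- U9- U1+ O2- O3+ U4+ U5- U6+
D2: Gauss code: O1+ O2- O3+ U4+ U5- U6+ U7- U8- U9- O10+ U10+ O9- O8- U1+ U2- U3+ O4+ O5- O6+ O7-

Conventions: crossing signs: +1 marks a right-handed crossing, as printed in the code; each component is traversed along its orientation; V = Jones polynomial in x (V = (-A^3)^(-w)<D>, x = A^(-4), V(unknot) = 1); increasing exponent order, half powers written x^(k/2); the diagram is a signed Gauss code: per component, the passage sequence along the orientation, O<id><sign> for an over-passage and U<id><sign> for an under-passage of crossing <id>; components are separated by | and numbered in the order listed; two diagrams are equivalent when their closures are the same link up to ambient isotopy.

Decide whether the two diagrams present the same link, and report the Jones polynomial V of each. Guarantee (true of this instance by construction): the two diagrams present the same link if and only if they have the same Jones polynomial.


same link: yes
V(D1) = 1  [10 crossings, <D> = 1, w = 0]
V(D2) = 1  (w 0, c 10, <D> = 1)
note: one V(x) for all 2 diagrams — one class (guaranteed)


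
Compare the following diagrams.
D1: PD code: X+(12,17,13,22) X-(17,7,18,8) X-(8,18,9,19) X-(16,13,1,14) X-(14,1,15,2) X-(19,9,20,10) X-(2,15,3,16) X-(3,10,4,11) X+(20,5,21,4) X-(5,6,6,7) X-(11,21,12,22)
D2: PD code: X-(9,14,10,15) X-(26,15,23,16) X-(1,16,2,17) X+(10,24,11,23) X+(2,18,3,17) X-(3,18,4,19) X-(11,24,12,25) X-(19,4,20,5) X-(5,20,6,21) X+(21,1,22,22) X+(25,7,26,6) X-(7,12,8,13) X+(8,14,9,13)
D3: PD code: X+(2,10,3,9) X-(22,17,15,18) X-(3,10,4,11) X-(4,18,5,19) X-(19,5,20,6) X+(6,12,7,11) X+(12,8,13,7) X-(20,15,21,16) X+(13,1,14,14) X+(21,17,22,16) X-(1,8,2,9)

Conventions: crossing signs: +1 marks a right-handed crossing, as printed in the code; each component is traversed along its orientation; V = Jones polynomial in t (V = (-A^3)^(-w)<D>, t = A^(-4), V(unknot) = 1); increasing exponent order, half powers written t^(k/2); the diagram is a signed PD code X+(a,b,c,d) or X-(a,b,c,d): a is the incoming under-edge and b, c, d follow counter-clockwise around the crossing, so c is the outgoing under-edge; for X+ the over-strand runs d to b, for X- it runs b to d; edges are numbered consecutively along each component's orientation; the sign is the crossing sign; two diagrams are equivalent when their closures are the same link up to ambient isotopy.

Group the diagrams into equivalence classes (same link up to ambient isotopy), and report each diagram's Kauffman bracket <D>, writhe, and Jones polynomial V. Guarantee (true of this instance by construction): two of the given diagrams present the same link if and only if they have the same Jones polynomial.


grouping into links: {D1} | {D2} | {D3}
V(D1) = t^(-13/2) - t^(-11/2) + t^(-9/2) - 2t^(-7/2) - t^(-3/2)  (w -7, c 11, <D> = A^-15 + 2A^-7 - A^-3 + A - A^5)
V(D2) = t^(-9/2) - t^(-5/2) - t^(-3/2) - t^(-1/2)  (w -3, c 13, <D> = A^-7 + A^-3 + A - A^9)
V(D3) = -t^(-5/2) - t^(-1/2)  [11 crossings, <D> = A^-1 + A^7, w = -1]
why: 3 classes among 3 diagrams; unequal V(t) rules out equality


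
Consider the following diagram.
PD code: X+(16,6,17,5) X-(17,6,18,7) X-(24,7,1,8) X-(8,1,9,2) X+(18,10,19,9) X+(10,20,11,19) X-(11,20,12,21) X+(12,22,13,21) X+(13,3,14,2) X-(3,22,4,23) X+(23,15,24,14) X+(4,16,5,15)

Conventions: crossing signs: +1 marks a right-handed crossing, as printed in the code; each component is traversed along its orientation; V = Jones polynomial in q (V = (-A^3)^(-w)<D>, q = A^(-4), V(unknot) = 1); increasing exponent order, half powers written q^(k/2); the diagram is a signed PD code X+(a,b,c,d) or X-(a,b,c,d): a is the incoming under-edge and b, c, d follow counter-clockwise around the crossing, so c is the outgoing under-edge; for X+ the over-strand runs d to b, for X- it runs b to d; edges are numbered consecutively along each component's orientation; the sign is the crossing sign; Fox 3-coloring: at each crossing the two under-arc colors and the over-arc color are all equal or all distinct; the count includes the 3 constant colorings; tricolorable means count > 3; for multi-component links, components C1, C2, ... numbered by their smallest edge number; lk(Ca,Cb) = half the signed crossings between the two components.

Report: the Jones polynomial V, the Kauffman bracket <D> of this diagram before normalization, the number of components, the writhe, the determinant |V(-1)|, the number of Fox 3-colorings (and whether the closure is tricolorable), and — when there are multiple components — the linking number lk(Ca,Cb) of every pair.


V(q) = -q^-1 + 2 - q + 2q^2 - q^3 + q^4 - q^5
bracket: -A^-14 + A^-10 - A^-6 + 2A^-2 - A^2 + 2A^6 - A^10, w = +2
1 component, writhe +2, over 12 crossings
det 9, colorings 9 of 3^12 — tricolorable
observation: det 9 = |V(-1)|; divisible by 3, so tricolorable


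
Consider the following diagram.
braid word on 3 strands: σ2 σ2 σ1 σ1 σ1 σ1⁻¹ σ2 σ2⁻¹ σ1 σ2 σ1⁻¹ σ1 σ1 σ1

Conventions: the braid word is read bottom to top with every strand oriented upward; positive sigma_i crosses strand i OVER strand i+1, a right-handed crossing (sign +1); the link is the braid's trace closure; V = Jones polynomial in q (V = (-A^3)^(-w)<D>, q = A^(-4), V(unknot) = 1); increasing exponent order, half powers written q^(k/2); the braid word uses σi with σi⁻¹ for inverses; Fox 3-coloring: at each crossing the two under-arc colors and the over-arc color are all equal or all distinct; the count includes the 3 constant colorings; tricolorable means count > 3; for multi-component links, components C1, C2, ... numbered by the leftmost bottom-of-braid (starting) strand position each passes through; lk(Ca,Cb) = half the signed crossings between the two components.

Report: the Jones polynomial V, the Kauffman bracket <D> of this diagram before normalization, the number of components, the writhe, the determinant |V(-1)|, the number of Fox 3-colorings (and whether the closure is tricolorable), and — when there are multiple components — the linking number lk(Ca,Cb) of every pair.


V(q) = q^3 + q^5 - q^8
bracket: -A^-8 + A^4 + A^12, w = +8
1 component, writhe +8, over 14 crossings
det 3, colorings 9 of 3^14 — tricolorable
observation: w = +8 (over 14 crossings) is diagram-only; (-A^3)^(-8) removes it from V


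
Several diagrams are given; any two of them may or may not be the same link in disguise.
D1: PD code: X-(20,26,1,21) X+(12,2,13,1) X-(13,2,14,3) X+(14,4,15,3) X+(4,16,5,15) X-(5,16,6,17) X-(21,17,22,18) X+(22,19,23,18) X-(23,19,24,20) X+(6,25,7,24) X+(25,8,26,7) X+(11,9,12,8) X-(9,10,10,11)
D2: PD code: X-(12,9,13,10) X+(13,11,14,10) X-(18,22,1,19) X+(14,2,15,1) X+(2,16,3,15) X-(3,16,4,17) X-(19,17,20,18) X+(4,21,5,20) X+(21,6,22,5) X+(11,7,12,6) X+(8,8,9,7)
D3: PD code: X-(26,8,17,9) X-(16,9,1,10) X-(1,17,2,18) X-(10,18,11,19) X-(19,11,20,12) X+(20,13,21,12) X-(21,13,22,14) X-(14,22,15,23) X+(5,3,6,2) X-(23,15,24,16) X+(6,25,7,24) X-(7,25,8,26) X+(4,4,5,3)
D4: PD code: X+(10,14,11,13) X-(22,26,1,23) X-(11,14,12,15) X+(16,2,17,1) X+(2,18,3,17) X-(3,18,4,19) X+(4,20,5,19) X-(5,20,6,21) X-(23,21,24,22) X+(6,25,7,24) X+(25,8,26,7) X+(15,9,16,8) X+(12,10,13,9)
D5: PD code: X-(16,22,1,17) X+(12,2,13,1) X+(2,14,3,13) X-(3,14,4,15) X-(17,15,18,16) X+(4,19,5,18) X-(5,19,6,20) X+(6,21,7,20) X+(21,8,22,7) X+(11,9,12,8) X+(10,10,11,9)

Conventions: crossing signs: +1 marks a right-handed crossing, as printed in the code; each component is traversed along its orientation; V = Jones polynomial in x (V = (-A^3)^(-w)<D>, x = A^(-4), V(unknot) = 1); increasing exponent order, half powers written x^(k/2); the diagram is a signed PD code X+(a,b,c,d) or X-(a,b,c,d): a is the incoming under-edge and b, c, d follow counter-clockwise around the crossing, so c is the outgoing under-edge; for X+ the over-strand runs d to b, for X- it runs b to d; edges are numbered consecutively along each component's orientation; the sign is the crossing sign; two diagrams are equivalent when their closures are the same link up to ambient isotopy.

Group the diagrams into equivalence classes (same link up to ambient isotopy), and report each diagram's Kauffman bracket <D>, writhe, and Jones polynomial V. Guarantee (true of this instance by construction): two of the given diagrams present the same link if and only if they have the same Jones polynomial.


grouping into links: {D1, D2, D4, D5} | {D3}
V(D1) = -x^(-3/2) + x^(-1/2) - 2x^(1/2) + x^(3/2) - 2x^(5/2) + x^(7/2)  (w +1, c 13, <D> = -A^-11 + 2A^-7 - A^-3 + 2A - A^5 + A^9)
V(D2) = -x^(-3/2) + x^(-1/2) - 2x^(1/2) + x^(3/2) - 2x^(5/2) + x^(7/2)  (w +3, c 11, <D> = -A^-5 + 2A^-1 - A^3 + 2A^7 - A^11 + A^15)
V(D3) = -x^(-17/2) + x^(-15/2) - x^(-13/2) + x^(-11/2) - x^(-9/2) - x^(-5/2)  (w -5, c 13, <D> = A^-5 + A^3 - A^7 + A^11 - A^15 + A^19)
D4 (bracket -A^-5 + 2A^-1 - A^3 + 2A^7 - A^11 + A^15; 13 crossings at w = +3): V = -x^(-3/2) + x^(-1/2) - 2x^(1/2) + x^(3/2) - 2x^(5/2) + x^(7/2)
V(D5) = -x^(-3/2) + x^(-1/2) - 2x^(1/2) + x^(3/2) - 2x^(5/2) + x^(7/2)  [11 crossings, <D> = -A^-5 + 2A^-1 - A^3 + 2A^7 - A^11 + A^15, w = +3]
key observation: V(x) takes 2 values over 5 diagrams, fixing the grouping


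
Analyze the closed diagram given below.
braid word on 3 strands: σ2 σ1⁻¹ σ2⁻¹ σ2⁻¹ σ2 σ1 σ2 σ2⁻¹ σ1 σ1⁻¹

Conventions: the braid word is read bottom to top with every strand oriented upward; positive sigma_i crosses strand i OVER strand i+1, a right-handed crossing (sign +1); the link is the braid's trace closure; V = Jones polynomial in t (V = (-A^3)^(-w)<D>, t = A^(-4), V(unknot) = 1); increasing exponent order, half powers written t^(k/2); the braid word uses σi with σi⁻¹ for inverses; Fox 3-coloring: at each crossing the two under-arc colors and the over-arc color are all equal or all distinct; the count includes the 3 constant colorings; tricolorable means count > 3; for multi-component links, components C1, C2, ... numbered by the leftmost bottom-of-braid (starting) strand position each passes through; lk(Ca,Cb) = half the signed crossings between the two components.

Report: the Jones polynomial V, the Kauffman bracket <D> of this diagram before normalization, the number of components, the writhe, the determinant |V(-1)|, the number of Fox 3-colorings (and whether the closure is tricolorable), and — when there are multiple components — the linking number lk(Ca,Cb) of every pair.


V = 1
<D> = 1 (w = 0)
1 component over 10 crossings, w = 0
3 Fox colorings among 3^10, |V(-1)| = 1: not tricolorable
why: w = 0 shifts under R1 moves; the (-A^3)^(0) factor cancels that in V


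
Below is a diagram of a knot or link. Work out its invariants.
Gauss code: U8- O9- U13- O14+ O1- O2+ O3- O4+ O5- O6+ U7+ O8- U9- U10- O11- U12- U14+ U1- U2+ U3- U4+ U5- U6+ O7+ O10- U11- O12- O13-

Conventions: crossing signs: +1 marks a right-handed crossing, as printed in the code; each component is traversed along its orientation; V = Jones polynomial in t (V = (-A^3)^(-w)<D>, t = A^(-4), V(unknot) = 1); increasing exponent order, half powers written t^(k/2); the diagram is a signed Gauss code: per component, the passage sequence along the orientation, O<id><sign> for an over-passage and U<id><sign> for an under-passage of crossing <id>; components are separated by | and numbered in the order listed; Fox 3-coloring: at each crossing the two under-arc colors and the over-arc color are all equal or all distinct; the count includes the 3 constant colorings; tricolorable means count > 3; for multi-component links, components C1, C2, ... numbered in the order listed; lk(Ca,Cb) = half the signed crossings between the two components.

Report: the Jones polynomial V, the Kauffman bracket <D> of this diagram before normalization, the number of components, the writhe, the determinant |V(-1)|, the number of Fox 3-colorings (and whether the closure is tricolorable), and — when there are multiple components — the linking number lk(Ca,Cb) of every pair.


V = t^-7 - 2t^-6 + 2t^-5 - 3t^-4 + 3t^-3 - 2t^-2 + 2t^-1
<D> = 2A^-8 - 2A^-4 + 3 - 3A^4 + 2A^8 - 2A^12 + A^16 (w = -4)
1 component over 14 crossings, w = -4
9 Fox colorings among 3^14, |V(-1)| = 15: tricolorable
why: V spans 6 powers of t: at least 6 crossings in any diagram


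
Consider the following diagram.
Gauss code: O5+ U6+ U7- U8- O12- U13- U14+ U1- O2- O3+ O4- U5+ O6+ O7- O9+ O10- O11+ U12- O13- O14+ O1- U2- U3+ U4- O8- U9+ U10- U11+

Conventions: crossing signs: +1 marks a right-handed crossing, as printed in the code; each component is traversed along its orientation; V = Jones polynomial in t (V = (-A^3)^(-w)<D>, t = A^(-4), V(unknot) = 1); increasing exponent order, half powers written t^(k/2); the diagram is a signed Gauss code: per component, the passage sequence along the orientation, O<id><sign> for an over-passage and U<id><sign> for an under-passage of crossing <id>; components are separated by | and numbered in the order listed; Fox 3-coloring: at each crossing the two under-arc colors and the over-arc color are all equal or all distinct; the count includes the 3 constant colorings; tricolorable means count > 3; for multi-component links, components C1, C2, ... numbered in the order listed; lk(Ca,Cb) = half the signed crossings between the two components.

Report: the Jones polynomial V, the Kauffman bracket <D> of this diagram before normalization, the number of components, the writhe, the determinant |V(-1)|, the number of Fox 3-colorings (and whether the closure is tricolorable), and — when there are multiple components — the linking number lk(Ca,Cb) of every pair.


V(t) = t^-5 - 2t^-4 + 2t^-3 - 2t^-2 + 2t^-1 - 1 + t
bracket: A^-10 - A^-6 + 2A^-2 - 2A^2 + 2A^6 - 2A^10 + A^14, w = -2
1 component, writhe -2, over 14 crossings
det 11, colorings 3 of 3^14 — not tricolorable
observation: |V(-1)| = 11: so not tricolorable, since 3 does not divide 11


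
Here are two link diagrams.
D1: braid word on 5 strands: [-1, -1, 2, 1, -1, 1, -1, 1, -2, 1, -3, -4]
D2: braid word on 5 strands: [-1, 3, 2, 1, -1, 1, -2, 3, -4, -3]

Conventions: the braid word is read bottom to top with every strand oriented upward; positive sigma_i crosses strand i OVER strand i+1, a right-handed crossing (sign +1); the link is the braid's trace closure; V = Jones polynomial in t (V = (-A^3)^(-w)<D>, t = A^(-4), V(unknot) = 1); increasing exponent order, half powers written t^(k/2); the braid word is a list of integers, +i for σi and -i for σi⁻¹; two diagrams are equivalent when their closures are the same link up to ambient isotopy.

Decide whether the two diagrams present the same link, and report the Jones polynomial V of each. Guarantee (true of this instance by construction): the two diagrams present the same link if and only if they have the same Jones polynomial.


equivalent: yes
D1 (bracket A^-6; 12 crossings at w = -2): V = 1
V(D2) = 1  [10 crossings, <D> = 1, w = 0]
observation: one V(t) for all 2 diagrams — one class (guaranteed)


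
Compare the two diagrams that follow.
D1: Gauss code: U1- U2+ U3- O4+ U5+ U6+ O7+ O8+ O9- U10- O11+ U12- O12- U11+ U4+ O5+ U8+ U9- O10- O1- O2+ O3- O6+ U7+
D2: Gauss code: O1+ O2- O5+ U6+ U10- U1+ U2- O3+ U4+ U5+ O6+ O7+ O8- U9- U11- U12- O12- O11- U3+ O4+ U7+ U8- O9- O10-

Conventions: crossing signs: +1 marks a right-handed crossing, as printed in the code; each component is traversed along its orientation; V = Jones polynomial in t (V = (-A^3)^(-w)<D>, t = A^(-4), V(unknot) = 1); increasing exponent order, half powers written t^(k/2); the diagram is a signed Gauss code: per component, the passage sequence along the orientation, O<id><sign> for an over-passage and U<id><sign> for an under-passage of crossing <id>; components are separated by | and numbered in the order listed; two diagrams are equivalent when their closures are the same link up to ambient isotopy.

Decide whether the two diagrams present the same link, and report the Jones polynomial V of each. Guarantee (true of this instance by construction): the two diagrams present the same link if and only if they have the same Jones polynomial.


same link: yes
V(D1) = t + t^3 - t^4  [12 crossings, <D> = -A^-10 + A^-6 + A^2, w = +2]
V(D2) = t + t^3 - t^4  [12 crossings, <D> = -A^-16 + A^-12 + A^-4, w = 0]
insight: from 12 to 12 crossings by R-moves: one link, two diagrams


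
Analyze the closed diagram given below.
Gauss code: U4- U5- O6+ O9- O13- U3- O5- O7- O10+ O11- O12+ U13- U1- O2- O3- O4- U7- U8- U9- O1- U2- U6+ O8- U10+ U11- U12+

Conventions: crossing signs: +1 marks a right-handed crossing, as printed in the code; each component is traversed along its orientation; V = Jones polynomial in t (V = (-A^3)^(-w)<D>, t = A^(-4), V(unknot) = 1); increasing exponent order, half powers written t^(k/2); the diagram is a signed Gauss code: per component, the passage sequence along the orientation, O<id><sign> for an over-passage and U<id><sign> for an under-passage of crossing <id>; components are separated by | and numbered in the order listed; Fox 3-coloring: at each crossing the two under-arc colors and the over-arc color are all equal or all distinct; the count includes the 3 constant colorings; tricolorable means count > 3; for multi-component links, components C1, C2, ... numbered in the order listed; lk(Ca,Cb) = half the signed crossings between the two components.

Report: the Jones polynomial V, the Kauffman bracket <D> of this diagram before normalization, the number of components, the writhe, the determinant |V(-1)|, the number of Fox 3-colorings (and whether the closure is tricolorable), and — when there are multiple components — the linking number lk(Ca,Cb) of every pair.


V(t) = -t^-9 + 2t^-8 - 3t^-7 + 3t^-6 - 3t^-5 + 3t^-4 - t^-3 + t^-2
bracket: -A^-13 + A^-9 - 3A^-5 + 3A^-1 - 3A^3 + 3A^7 - 2A^11 + A^15, w = -7
1 component, writhe -7, over 13 crossings
det 17, colorings 3 of 3^13 — not tricolorable
observation: the span of V is 7, forcing >= 7 crossings in any diagram


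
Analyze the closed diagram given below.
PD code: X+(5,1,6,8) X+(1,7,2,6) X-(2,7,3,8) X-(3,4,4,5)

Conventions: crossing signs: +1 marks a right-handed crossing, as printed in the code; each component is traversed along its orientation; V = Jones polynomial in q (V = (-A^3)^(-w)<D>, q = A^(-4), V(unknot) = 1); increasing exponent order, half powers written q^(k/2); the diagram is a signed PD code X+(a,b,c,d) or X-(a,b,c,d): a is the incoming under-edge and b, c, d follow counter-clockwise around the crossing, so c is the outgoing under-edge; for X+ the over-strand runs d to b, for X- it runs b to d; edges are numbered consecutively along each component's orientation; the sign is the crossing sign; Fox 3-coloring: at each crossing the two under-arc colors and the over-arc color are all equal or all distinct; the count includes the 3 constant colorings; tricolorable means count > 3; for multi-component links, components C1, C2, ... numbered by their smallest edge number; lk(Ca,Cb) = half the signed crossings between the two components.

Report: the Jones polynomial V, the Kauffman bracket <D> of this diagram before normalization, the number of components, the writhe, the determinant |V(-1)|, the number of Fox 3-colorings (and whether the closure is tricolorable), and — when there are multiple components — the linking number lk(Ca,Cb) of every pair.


Jones polynomial: V(q) = 1
<D> = 1; writhe 0
components 1, writhe 0 (4 crossings)
3-colorings: 3 of 3^4, det 1 — not tricolorable
note: w = 0 (over 4 crossings) is diagram-only; (-A^3)^(0) removes it from V


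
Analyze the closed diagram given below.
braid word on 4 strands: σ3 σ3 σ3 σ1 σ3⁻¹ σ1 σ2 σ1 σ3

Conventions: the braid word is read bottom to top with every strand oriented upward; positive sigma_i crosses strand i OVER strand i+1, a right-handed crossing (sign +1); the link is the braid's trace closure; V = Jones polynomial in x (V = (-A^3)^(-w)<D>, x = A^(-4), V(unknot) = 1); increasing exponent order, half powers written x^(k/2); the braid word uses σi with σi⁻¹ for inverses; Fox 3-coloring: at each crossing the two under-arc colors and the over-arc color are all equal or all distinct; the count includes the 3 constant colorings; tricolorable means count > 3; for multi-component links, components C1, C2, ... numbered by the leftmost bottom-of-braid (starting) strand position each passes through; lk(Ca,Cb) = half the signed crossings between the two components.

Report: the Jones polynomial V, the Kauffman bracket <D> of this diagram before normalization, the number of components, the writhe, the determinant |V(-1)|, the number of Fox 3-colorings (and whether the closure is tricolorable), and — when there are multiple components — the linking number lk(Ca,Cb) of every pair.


V = x^2 + 2x^4 - 2x^5 + x^6 - 2x^7 + x^8
<D> = -A^-11 + 2A^-7 - A^-3 + 2A - 2A^5 - A^13 (w = +7)
1 component over 9 crossings, w = +7
27 Fox colorings among 3^9, |V(-1)| = 9: tricolorable
why: |V(-1)| = 9: so tricolorable, since 3 divides 9


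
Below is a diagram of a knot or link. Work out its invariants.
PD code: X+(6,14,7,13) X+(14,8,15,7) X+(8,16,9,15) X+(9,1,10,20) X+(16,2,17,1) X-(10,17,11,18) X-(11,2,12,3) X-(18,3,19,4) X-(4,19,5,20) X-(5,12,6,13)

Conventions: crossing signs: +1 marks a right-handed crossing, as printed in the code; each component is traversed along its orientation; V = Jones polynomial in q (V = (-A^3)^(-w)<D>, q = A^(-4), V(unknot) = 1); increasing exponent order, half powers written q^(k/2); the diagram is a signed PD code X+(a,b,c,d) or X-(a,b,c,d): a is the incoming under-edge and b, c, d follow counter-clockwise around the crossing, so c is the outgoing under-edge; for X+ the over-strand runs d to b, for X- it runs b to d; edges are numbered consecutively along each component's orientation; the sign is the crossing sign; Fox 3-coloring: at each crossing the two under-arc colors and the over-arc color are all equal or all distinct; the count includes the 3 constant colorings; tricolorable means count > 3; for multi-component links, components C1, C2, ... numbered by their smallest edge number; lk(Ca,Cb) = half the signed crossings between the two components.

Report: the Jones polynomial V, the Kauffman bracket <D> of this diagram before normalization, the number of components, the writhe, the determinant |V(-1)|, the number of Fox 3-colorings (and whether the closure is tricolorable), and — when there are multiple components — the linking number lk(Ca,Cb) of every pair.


V = 1
<D> = 1 (w = 0)
1 component over 10 crossings, w = 0
3 Fox colorings among 3^10, |V(-1)| = 1: not tricolorable
why: |V(-1)| = 1: so not tricolorable, since 3 does not divide 1


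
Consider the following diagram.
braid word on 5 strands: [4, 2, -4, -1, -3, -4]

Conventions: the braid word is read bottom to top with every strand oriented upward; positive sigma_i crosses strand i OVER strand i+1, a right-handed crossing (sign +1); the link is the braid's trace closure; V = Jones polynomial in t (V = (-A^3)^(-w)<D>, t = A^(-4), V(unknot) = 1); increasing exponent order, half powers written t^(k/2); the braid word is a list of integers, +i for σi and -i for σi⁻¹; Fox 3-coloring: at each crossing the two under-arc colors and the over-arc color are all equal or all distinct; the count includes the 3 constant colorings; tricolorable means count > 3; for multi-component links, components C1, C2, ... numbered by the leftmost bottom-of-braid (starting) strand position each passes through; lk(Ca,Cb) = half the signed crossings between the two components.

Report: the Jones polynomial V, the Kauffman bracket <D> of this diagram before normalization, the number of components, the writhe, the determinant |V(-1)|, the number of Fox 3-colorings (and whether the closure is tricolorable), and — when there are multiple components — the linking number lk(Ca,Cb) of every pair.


V(t) = 1
bracket: A^-6, w = -2
1 component, writhe -2, over 6 crossings
det 1, colorings 3 of 3^6 — not tricolorable
observation: w = -2 shifts under R1 moves; the (-A^3)^(2) factor cancels that in V


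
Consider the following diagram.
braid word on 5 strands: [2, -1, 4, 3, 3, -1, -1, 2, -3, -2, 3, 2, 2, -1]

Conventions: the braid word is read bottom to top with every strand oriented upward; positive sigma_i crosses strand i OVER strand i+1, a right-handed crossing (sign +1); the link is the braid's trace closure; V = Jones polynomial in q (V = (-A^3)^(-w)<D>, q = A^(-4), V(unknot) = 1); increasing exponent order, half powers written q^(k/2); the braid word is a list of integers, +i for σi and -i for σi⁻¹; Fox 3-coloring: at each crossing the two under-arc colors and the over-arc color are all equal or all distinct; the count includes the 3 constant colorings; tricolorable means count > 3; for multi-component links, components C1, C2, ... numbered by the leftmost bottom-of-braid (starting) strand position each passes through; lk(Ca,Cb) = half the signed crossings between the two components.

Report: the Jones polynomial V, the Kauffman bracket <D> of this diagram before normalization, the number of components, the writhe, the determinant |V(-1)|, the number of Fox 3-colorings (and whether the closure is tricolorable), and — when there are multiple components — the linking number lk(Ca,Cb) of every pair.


Jones polynomial: V(q) = q^-4 - 3q^-3 + 6q^-2 - 9q^-1 + 11 - 11q + 11q^2 - 8q^3 + 5q^4 - 3q^5 + q^6
<D> = A^-18 - 3A^-14 + 5A^-10 - 8A^-6 + 11A^-2 - 11A^2 + 11A^6 - 9A^10 + 6A^14 - 3A^18 + A^22; writhe +2
components 1, writhe +2 (14 crossings)
3-colorings: 9 of 3^14, det 69 — tricolorable
note: |V(-1)| = 69: so tricolorable, since 3 divides 69


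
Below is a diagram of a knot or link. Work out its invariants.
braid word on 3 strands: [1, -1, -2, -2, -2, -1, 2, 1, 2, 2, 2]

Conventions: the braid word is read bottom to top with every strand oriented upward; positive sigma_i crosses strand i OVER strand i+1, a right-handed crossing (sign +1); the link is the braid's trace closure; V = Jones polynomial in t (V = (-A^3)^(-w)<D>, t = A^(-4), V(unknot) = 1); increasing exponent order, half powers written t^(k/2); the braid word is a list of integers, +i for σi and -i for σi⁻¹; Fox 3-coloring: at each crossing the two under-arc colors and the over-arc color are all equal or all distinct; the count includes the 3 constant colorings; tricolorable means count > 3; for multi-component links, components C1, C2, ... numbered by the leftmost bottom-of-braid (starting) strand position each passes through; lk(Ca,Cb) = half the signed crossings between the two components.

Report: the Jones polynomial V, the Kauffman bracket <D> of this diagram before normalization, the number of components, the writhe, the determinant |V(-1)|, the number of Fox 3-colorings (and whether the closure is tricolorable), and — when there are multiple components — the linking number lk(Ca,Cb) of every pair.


V(t) = -t^(-1/2) - t^(1/2)
bracket: A + A^5, w = +1
2 components, writhe +1, over 11 crossings
lk(C1,C2) = 0
det 0, colorings 9 of 3^11 — tricolorable
observation: the word shrinks to σ2⁻¹ σ2⁻¹ σ2⁻¹ σ1⁻¹ σ2 σ1 σ2 σ2 σ2 after cancelling
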